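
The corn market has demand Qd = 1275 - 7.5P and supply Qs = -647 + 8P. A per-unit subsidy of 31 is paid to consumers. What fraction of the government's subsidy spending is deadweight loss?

DWL / government spending = 4/31

Pre-subsidy: 1275 - 7.5P = -647 + 8P gives P* = 124, Q* = 345.
With the rebate, buyers effectively pay Pb = Ps − 31, where Ps is the price sellers receive.
Demand in terms of Ps becomes Qd = 1275 − 7.5(Ps − 31) = 1507.5 - 7.5Ps. Setting this equal to supply: 1507.5 - 7.5Ps = -647 + 8Ps, so Ps = 139.
Buyers pay Pb = 139 − 31 = 108; Q' = -647 + 8·139 = 465.
ΔCS = ½(345 + 465)(124 − 108) = 6480; ΔPS = ½(345 + 465)(139 − 124) = 6075.
Government spending = 31 × 465 = 14415.
DWL = ½ × 31 × (465 − 345) = 1860; fraction = 1860 / 14415 = 4/31.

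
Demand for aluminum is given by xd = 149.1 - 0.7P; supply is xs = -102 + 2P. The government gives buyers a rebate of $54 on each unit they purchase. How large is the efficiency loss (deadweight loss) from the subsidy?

Deadweight loss = $756

Pre-subsidy: 149.1 - 0.7P = -102 + 2P gives P* = 93, x* = 84.
With the rebate, buyers effectively pay Pb = Ps − 54, where Ps is the price sellers receive.
Demand in terms of Ps becomes xd = 149.1 − 0.7(Ps − 54) = 186.9 - 0.7Ps. Setting this equal to supply: 186.9 - 0.7Ps = -102 + 2Ps, so Ps = 107.
Buyers pay Pb = 107 − 54 = 53; x' = -102 + 2·107 = 112.
The subsidy expands output by 112 − 84 = 28 past the efficient level; on those units the gap between marginal cost and willingness to pay runs from 0 up to 54.
DWL = ½ × 54 × 28 = 756.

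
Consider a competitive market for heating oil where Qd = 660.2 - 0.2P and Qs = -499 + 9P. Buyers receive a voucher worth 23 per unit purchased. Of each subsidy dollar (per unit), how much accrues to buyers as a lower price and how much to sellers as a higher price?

Buyers gain 22.5 per unit; sellers gain 0.5 per unit

Pre-subsidy: 660.2 - 0.2P = -499 + 9P gives P* = 126, Q* = 635.
With the rebate, buyers effectively pay Pb = Ps − 23, where Ps is the price sellers receive.
Demand in terms of Ps becomes Qd = 660.2 − 0.2(Ps − 23) = 664.8 - 0.2Ps. Setting this equal to supply: 664.8 - 0.2Ps = -499 + 9Ps, so Ps = 126.5.
Buyers pay Pb = 126.5 − 23 = 103.5; Q' = -499 + 9·126.5 = 639.5.
Buyers' price falls by P* − Pb = 126 − 103.5 = 22.5; sellers' price rises by Ps − P* = 126.5 − 126 = 0.5.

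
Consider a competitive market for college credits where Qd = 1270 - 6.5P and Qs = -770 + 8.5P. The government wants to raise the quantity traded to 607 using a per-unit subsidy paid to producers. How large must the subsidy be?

Required subsidy s = 60 per unit

At Q = 607, invert demand for the buyer price: Pb = (1270 − 607)/6.5 = 102; invert supply for the seller price: Ps = (607 − (-770))/8.5 = 162.
The subsidy must fill the gap: s = Ps − Pb = 162 − 102 = 60.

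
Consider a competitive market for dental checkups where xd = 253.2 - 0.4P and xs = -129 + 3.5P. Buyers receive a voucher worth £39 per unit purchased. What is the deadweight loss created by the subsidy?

Pre-subsidy: 253.2 - 0.4P = -129 + 3.5P gives P* = 98, x* = 214.
With the rebate, buyers effectively pay Pb = Ps − 39, where Ps is the price sellers receive.
Demand in terms of Ps becomes xd = 253.2 − 0.4(Ps − 39) = 268.8 - 0.4Ps. Setting this equal to supply: 268.8 - 0.4Ps = -129 + 3.5Ps, so Ps = 102.
Buyers pay Pb = 102 − 39 = 63; x' = -129 + 3.5·102 = 228.
The subsidy expands output by 228 − 214 = 14 past the efficient level; on those units the gap between marginal cost and willingness to pay runs from 0 up to 39.
DWL = ½ × 39 × 14 = 273.

Deadweight loss = £273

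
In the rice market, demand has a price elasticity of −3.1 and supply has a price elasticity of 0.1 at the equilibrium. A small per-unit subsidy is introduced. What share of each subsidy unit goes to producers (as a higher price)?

For a small subsidy around the equilibrium, the benefit split depends on the relative slopes, which at a point are proportional to the elasticities.
Buyer share = εs/(εs + |εd|) = 0.1/(0.1 + 3.1) = 0.03125; seller share = |εd|/(εs + |εd|) = 0.96875.
So producers capture 0.96875 of the subsidy.

Producer share = 0.96875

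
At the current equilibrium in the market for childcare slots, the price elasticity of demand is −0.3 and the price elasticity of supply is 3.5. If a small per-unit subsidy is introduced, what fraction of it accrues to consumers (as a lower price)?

For a small subsidy around the equilibrium, the benefit split depends on the relative slopes, which at a point are proportional to the elasticities.
Buyer share = εs/(εs + |εd|) = 3.5/(3.5 + 0.3) = 35/38; seller share = |εd|/(εs + |εd|) = 3/38.

Consumer share = 35/38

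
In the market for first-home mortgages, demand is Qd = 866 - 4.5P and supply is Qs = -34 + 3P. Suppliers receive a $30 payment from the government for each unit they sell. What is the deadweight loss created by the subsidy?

Pre-subsidy: 866 - 4.5P = -34 + 3P gives P* = 120, Q* = 326.
With the subsidy, sellers receive Ps = Pb + 30 for each unit, where Pb is the price buyers pay.
Supply in terms of Pb becomes Qs = -34 + 3(Pb + 30) = 56 + 3Pb. Setting this equal to demand: 866 - 4.5Pb = 56 + 3Pb, so Pb = 108.
Sellers receive Ps = 108 + 30 = 138; Q' = 866 − 4.5·108 = 380.
The subsidy expands output by 380 − 326 = 54 past the efficient level; on those units the gap between marginal cost and willingness to pay runs from 0 up to 30.
DWL = ½ × 30 × 54 = 810.

Deadweight loss = $810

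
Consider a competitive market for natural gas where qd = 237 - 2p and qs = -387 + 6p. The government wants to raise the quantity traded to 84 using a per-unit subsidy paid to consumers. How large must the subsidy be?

Required subsidy s = 2 per unit

At q = 84, invert demand for the buyer price: pb = (237 − 84)/2 = 76.5; invert supply for the seller price: ps = (84 − (-387))/6 = 78.5.
The subsidy must fill the gap: s = ps − pb = 78.5 − 76.5 = 2.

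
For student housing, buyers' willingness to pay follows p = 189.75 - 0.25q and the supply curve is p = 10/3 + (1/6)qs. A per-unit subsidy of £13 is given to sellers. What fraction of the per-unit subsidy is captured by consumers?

Pre-subsidy: 189.75 - 0.25q = 10/3 + (1/6)q gives q* = 447.4 and p* = 77.9.
With the subsidy, sellers receive ps = pb + 13 for each unit, where pb is the price buyers pay.
On the curves, pb = 189.75 - 0.25q and ps = 10/3 + (1/6)q; the wedge ps − pb = 13 gives 10/3 + (1/6)q − (189.75 - 0.25q) = 13, so q' = 478.6.
Then pb = 189.75 − 0.25·478.6 = 70.1 and ps = 10/3 + (1/6)·478.6 = 83.1.
Buyers' price falls by p* − pb = 77.9 − 70.1 = 7.8; sellers' price rises by ps − p* = 83.1 − 77.9 = 5.2.
So consumers capture 7.8/13 = 0.6 of each unit of subsidy.

Consumer share = 0.6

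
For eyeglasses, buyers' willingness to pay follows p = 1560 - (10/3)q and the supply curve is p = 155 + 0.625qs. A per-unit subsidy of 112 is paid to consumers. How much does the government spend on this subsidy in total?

Pre-subsidy: 1560 - (10/3)q = 155 + 0.625q gives q* = 6744/19 and p* = 7160/19.
With the rebate, buyers effectively pay pb = ps − 112, where ps is the price sellers receive.
On the curves, pb = 1560 - (10/3)q and ps = 155 + 0.625q; the wedge ps − pb = 112 gives 155 + 0.625q − (1560 - (10/3)q) = 112, so q' = 36408/95.
Then pb = 1560 − (10/3)·(36408/95) = 5368/19 and ps = 155 + 0.625·(36408/95) = 7496/19.
Government outlay = subsidy × quantity = 112 × 36408/95 = 4077696/95.

Government cost = 4077696/95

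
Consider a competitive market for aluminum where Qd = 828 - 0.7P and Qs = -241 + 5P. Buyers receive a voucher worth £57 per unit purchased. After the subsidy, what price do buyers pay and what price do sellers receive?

Pre-subsidy: 828 - 0.7P = -241 + 5P gives P* = 10690/57, Q* = 39713/57.
With the rebate, buyers effectively pay Pb = Ps − 57, where Ps is the price sellers receive.
Demand in terms of Ps becomes Qd = 828 − 0.7(Ps − 57) = 867.9 - 0.7Ps. Setting this equal to supply: 867.9 - 0.7Ps = -241 + 5Ps, so Ps = 11089/57.
Buyers pay Pb = 11089/57 − 57 = 7840/57; Q' = -241 + 5·(11089/57) = 41708/57.

Buyers pay 7840/57; sellers receive 11089/57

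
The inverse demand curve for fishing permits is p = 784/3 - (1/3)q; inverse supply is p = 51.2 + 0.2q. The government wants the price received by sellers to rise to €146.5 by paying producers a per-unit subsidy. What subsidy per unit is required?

Required subsidy s = €44 per unit

At a seller price of 146.5, quantity supplied is -256 + 5·146.5 = 476.5.
Buyers absorb 476.5 only when they pay pb = 784/3 − (1/3)·476.5 = 102.5.
s = ps − pb = 146.5 − 102.5 = 44.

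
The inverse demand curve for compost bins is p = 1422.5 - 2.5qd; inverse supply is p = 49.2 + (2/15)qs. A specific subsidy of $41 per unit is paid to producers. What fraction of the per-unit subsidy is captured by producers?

Pre-subsidy: 1422.5 - 2.5q = 49.2 + (2/15)q gives q* = 41199/79 and p* = 9380/79.
With the subsidy, sellers receive ps = pb + 41 for each unit, where pb is the price buyers pay.
On the curves, pb = 1422.5 - 2.5q and ps = 49.2 + (2/15)q; the wedge ps − pb = 41 gives 49.2 + (2/15)q − (1422.5 - 2.5q) = 41, so q' = 42429/79.
Then pb = 1422.5 − 2.5·(42429/79) = 6305/79 and ps = 49.2 + (2/15)·(42429/79) = 9544/79.
Buyers' price falls by p* − pb = 9380/79 − 6305/79 = 3075/79; sellers' price rises by ps − p* = 9544/79 − 9380/79 = 164/79.
So producers capture (164/79)/41 = 4/79 of each unit of subsidy.

Producer share = 4/79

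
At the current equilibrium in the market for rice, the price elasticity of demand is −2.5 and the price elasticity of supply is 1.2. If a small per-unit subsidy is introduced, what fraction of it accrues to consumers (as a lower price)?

For a small subsidy around the equilibrium, the benefit split depends on the relative slopes, which at a point are proportional to the elasticities.
Buyer share = εs/(εs + |εd|) = 1.2/(1.2 + 2.5) = 12/37; seller share = |εd|/(εs + |εd|) = 25/37.

Consumer share = 12/37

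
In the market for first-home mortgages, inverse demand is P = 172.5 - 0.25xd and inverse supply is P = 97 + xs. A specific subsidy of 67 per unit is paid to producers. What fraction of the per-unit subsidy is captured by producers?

Pre-subsidy: 172.5 - 0.25x = 97 + x gives x* = 60.4 and P* = 157.4.
With the subsidy, sellers receive Ps = Pb + 67 for each unit, where Pb is the price buyers pay.
On the curves, Pb = 172.5 - 0.25x and Ps = 97 + x; the wedge Ps − Pb = 67 gives 97 + x − (172.5 - 0.25x) = 67, so x' = 114.
Then Pb = 172.5 − 0.25·114 = 144 and Ps = 97 + 1·114 = 211.
Buyers' price falls by P* − Pb = 157.4 − 144 = 13.4; sellers' price rises by Ps − P* = 211 − 157.4 = 53.6.
So producers capture 53.6/67 = 0.8 of each unit of subsidy.

Producer share = 0.8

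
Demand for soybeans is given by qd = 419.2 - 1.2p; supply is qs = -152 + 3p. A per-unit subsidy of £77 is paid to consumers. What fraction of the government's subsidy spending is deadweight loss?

DWL / government spending = 33/322

Pre-subsidy: 419.2 - 1.2p = -152 + 3p gives p* = 136, q* = 256.
With the rebate, buyers effectively pay pb = ps − 77, where ps is the price sellers receive.
Demand in terms of ps becomes qd = 419.2 − 1.2(ps − 77) = 511.6 - 1.2ps. Setting this equal to supply: 511.6 - 1.2ps = -152 + 3ps, so ps = 158.
Buyers pay pb = 158 − 77 = 81; q' = -152 + 3·158 = 322.
ΔCS = ½(256 + 322)(136 − 81) = 15895; ΔPS = ½(256 + 322)(158 − 136) = 6358.
Government spending = 77 × 322 = 24794.
DWL = ½ × 77 × (322 − 256) = 2541; fraction = 2541 / 24794 = 33/322.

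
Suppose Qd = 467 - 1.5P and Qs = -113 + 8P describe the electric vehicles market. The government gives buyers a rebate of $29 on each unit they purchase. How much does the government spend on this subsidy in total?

Pre-subsidy: 467 - 1.5P = -113 + 8P gives P* = 1160/19, Q* = 7133/19.
With the rebate, buyers effectively pay Pb = Ps − 29, where Ps is the price sellers receive.
Demand in terms of Ps becomes Qd = 467 − 1.5(Ps − 29) = 510.5 - 1.5Ps. Setting this equal to supply: 510.5 - 1.5Ps = -113 + 8Ps, so Ps = 1247/19.
Buyers pay Pb = 1247/19 − 29 = 696/19; Q' = -113 + 8·(1247/19) = 7829/19.
Government outlay = subsidy × quantity = 29 × 7829/19 = 227041/19.

Government cost = 227041/19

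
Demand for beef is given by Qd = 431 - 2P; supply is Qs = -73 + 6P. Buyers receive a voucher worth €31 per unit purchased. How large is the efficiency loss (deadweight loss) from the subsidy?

Pre-subsidy: 431 - 2P = -73 + 6P gives P* = 63, Q* = 305.
With the rebate, buyers effectively pay Pb = Ps − 31, where Ps is the price sellers receive.
Demand in terms of Ps becomes Qd = 431 − 2(Ps − 31) = 493 - 2Ps. Setting this equal to supply: 493 - 2Ps = -73 + 6Ps, so Ps = 70.75.
Buyers pay Pb = 70.75 − 31 = 39.75; Q' = -73 + 6·70.75 = 351.5.
The subsidy expands output by 351.5 − 305 = 46.5 past the efficient level; on those units the gap between marginal cost and willingness to pay runs from 0 up to 31.
DWL = ½ × 31 × 46.5 = 720.75.

Deadweight loss = €720.75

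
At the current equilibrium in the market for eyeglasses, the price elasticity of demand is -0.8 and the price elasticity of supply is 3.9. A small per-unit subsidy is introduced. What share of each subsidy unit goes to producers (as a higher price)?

For a small subsidy around the equilibrium, the benefit split depends on the relative slopes, which at a point are proportional to the elasticities.
Buyer share = εs/(εs + |εd|) = 3.9/(3.9 + 0.8) = 39/47; seller share = |εd|/(εs + |εd|) = 8/47.
So producers capture 8/47 of the subsidy.

Producer share = 8/47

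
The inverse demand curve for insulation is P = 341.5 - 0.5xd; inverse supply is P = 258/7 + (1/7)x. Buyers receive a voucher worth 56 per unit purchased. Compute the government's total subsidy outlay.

Pre-subsidy: 341.5 - 0.5x = 258/7 + (1/7)x gives x* = 4265/9 and P* = 941/9.
With the rebate, buyers effectively pay Pb = Ps − 56, where Ps is the price sellers receive.
On the curves, Pb = 341.5 - 0.5x and Ps = 258/7 + (1/7)x; the wedge Ps − Pb = 56 gives 258/7 + (1/7)x − (341.5 - 0.5x) = 56, so x' = 561.
Then Pb = 341.5 − 0.5·561 = 61 and Ps = 258/7 + (1/7)·561 = 117.
Government outlay = subsidy × quantity = 56 × 561 = 31416.

Government cost = 31416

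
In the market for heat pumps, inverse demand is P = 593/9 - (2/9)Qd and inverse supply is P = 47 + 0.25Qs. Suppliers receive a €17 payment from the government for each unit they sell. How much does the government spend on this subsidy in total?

Government cost = €1292

Pre-subsidy: 593/9 - (2/9)Q = 47 + 0.25Q gives Q* = 40 and P* = 57.
With the subsidy, sellers receive Ps = Pb + 17 for each unit, where Pb is the price buyers pay.
On the curves, Pb = 593/9 - (2/9)Q and Ps = 47 + 0.25Q; the wedge Ps − Pb = 17 gives 47 + 0.25Q − (593/9 - (2/9)Q) = 17, so Q' = 76.
Then Pb = 593/9 − (2/9)·76 = 49 and Ps = 47 + 0.25·76 = 66.
Government outlay = subsidy × quantity = 17 × 76 = 1292.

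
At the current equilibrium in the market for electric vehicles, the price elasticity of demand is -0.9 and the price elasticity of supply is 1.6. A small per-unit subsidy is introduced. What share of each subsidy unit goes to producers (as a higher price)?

Producer share = 0.36

For a small subsidy around the equilibrium, the benefit split depends on the relative slopes, which at a point are proportional to the elasticities.
Buyer share = εs/(εs + |εd|) = 1.6/(1.6 + 0.9) = 0.64; seller share = |εd|/(εs + |εd|) = 0.36.
So producers capture 0.36 of the subsidy.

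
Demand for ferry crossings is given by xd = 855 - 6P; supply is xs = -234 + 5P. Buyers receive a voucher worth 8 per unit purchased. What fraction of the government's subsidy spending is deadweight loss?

Pre-subsidy: 855 - 6P = -234 + 5P gives P* = 99, x* = 261.
With the rebate, buyers effectively pay Pb = Ps − 8, where Ps is the price sellers receive.
Demand in terms of Ps becomes xd = 855 − 6(Ps − 8) = 903 - 6Ps. Setting this equal to supply: 903 - 6Ps = -234 + 5Ps, so Ps = 1137/11.
Buyers pay Pb = 1137/11 − 8 = 1049/11; x' = -234 + 5·(1137/11) = 3111/11.
ΔCS = ½(261 + 3111/11)(99 − 1049/11) = 119640/121; ΔPS = ½(261 + 3111/11)(1137/11 − 99) = 143568/121.
Government spending = 8 × 3111/11 = 24888/11.
DWL = ½ × 8 × (3111/11 − 261) = 960/11; fraction = (960/11) / (24888/11) = 40/1037.

DWL / government spending = 40/1037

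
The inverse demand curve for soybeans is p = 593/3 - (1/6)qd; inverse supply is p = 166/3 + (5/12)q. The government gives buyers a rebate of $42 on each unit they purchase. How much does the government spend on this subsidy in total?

Government cost = $13272

Pre-subsidy: 593/3 - (1/6)q = 166/3 + (5/12)q gives q* = 244 and p* = 157.
With the rebate, buyers effectively pay pb = ps − 42, where ps is the price sellers receive.
On the curves, pb = 593/3 - (1/6)q and ps = 166/3 + (5/12)q; the wedge ps − pb = 42 gives 166/3 + (5/12)q − (593/3 - (1/6)q) = 42, so q' = 316.
Then pb = 593/3 − (1/6)·316 = 145 and ps = 166/3 + (5/12)·316 = 187.
Government outlay = subsidy × quantity = 42 × 316 = 13272.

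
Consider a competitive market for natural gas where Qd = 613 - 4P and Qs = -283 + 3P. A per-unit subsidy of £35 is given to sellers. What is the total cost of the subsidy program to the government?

Pre-subsidy: 613 - 4P = -283 + 3P gives P* = 128, Q* = 101.
With the subsidy, sellers receive Ps = Pb + 35 for each unit, where Pb is the price buyers pay.
Supply in terms of Pb becomes Qs = -283 + 3(Pb + 35) = -178 + 3Pb. Setting this equal to demand: 613 - 4Pb = -178 + 3Pb, so Pb = 113.
Sellers receive Ps = 113 + 35 = 148; Q' = 613 − 4·113 = 161.
Government outlay = subsidy × quantity = 35 × 161 = 5635.

Government cost = £5635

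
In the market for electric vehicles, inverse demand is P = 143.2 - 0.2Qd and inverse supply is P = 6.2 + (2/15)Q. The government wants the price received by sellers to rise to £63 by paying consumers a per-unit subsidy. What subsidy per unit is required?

Required subsidy s = £5 per unit

At a seller price of 63, quantity supplied is -46.5 + 7.5·63 = 426.
Buyers absorb 426 only when they pay Pb = 143.2 − 0.2·426 = 58.
s = Ps − Pb = 63 − 58 = 5.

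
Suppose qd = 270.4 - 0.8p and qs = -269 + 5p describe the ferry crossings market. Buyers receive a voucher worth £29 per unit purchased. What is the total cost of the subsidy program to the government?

Pre-subsidy: 270.4 - 0.8p = -269 + 5p gives p* = 93, q* = 196.
With the rebate, buyers effectively pay pb = ps − 29, where ps is the price sellers receive.
Demand in terms of ps becomes qd = 270.4 − 0.8(ps − 29) = 293.6 - 0.8ps. Setting this equal to supply: 293.6 - 0.8ps = -269 + 5ps, so ps = 97.
Buyers pay pb = 97 − 29 = 68; q' = -269 + 5·97 = 216.
Government outlay = subsidy × quantity = 29 × 216 = 6264.

Government cost = £6264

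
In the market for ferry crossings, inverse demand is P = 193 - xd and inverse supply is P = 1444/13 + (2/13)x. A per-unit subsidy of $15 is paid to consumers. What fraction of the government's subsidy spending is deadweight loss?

Pre-subsidy: 193 - x = 1444/13 + (2/13)x gives x* = 71 and P* = 122.
With the rebate, buyers effectively pay Pb = Ps − 15, where Ps is the price sellers receive.
On the curves, Pb = 193 - x and Ps = 1444/13 + (2/13)x; the wedge Ps − Pb = 15 gives 1444/13 + (2/13)x − (193 - x) = 15, so x' = 84.
Then Pb = 193 − 1·84 = 109 and Ps = 1444/13 + (2/13)·84 = 124.
ΔCS = ½(71 + 84)(122 − 109) = 1007.5; ΔPS = ½(71 + 84)(124 − 122) = 155.
Government spending = 15 × 84 = 1260.
DWL = ½ × 15 × (84 − 71) = 97.5; fraction = 97.5 / 1260 = 13/168.

DWL / government spending = 13/168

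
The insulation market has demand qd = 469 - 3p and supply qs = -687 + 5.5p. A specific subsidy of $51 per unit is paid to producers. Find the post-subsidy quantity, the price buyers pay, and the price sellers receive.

q' = 160; buyers pay $103; sellers receive $154

Pre-subsidy: 469 - 3p = -687 + 5.5p gives p* = 136, q* = 61.
With the subsidy, sellers receive ps = pb + 51 for each unit, where pb is the price buyers pay.
Supply in terms of pb becomes qs = -687 + 5.5(pb + 51) = -406.5 + 5.5pb. Setting this equal to demand: 469 - 3pb = -406.5 + 5.5pb, so pb = 103.
Sellers receive ps = 103 + 51 = 154; q' = 469 − 3·103 = 160.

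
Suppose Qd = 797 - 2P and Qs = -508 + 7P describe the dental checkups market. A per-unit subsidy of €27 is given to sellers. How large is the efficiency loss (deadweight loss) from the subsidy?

Deadweight loss = €567

Pre-subsidy: 797 - 2P = -508 + 7P gives P* = 145, Q* = 507.
With the subsidy, sellers receive Ps = Pb + 27 for each unit, where Pb is the price buyers pay.
Supply in terms of Pb becomes Qs = -508 + 7(Pb + 27) = -319 + 7Pb. Setting this equal to demand: 797 - 2Pb = -319 + 7Pb, so Pb = 124.
Sellers receive Ps = 124 + 27 = 151; Q' = 797 − 2·124 = 549.
The subsidy expands output by 549 − 507 = 42 past the efficient level; on those units the gap between marginal cost and willingness to pay runs from 0 up to 27.
DWL = ½ × 27 × 42 = 567.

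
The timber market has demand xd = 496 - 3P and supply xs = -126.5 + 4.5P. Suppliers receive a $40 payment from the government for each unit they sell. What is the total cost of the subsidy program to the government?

Government cost = $12760

Pre-subsidy: 496 - 3P = -126.5 + 4.5P gives P* = 83, x* = 247.
With the subsidy, sellers receive Ps = Pb + 40 for each unit, where Pb is the price buyers pay.
Supply in terms of Pb becomes xs = -126.5 + 4.5(Pb + 40) = 53.5 + 4.5Pb. Setting this equal to demand: 496 - 3Pb = 53.5 + 4.5Pb, so Pb = 59.
Sellers receive Ps = 59 + 40 = 99; x' = 496 − 3·59 = 319.
Government outlay = subsidy × quantity = 40 × 319 = 12760.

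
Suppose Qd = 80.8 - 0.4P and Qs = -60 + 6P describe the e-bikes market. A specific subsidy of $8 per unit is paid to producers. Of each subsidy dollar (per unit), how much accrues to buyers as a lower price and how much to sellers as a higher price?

Buyers gain $7.5 per unit; sellers gain $0.5 per unit

Pre-subsidy: 80.8 - 0.4P = -60 + 6P gives P* = 22, Q* = 72.
With the subsidy, sellers receive Ps = Pb + 8 for each unit, where Pb is the price buyers pay.
Supply in terms of Pb becomes Qs = -60 + 6(Pb + 8) = -12 + 6Pb. Setting this equal to demand: 80.8 - 0.4Pb = -12 + 6Pb, so Pb = 14.5.
Sellers receive Ps = 14.5 + 8 = 22.5; Q' = 80.8 − 0.4·14.5 = 75.
Buyers' price falls by P* − Pb = 22 − 14.5 = 7.5; sellers' price rises by Ps − P* = 22.5 − 22 = 0.5.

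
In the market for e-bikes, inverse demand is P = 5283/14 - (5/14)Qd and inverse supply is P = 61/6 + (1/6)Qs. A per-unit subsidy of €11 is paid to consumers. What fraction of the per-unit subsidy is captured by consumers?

Consumer share = 15/22

Pre-subsidy: 5283/14 - (5/14)Q = 61/6 + (1/6)Q gives Q* = 701 and P* = 127.
With the rebate, buyers effectively pay Pb = Ps − 11, where Ps is the price sellers receive.
On the curves, Pb = 5283/14 - (5/14)Q and Ps = 61/6 + (1/6)Q; the wedge Ps − Pb = 11 gives 61/6 + (1/6)Q − (5283/14 - (5/14)Q) = 11, so Q' = 722.
Then Pb = 5283/14 − (5/14)·722 = 119.5 and Ps = 61/6 + (1/6)·722 = 130.5.
Buyers' price falls by P* − Pb = 127 − 119.5 = 7.5; sellers' price rises by Ps − P* = 130.5 − 127 = 3.5.
So consumers capture 7.5/11 = 15/22 of each unit of subsidy.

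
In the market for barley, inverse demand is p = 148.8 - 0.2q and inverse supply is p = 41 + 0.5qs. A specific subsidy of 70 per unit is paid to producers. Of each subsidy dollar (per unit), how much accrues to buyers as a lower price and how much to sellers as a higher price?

Buyers gain 20 per unit; sellers gain 50 per unit

Pre-subsidy: 148.8 - 0.2q = 41 + 0.5q gives q* = 154 and p* = 118.
With the subsidy, sellers receive ps = pb + 70 for each unit, where pb is the price buyers pay.
On the curves, pb = 148.8 - 0.2q and ps = 41 + 0.5q; the wedge ps − pb = 70 gives 41 + 0.5q − (148.8 - 0.2q) = 70, so q' = 254.
Then pb = 148.8 − 0.2·254 = 98 and ps = 41 + 0.5·254 = 168.
Buyers' price falls by p* − pb = 118 − 98 = 20; sellers' price rises by ps − p* = 168 − 118 = 50.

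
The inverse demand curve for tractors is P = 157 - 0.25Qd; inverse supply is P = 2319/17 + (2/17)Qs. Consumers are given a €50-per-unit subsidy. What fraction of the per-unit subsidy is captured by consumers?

Pre-subsidy: 157 - 0.25Q = 2319/17 + (2/17)Q gives Q* = 56 and P* = 143.
With the rebate, buyers effectively pay Pb = Ps − 50, where Ps is the price sellers receive.
On the curves, Pb = 157 - 0.25Q and Ps = 2319/17 + (2/17)Q; the wedge Ps − Pb = 50 gives 2319/17 + (2/17)Q − (157 - 0.25Q) = 50, so Q' = 192.
Then Pb = 157 − 0.25·192 = 109 and Ps = 2319/17 + (2/17)·192 = 159.
Buyers' price falls by P* − Pb = 143 − 109 = 34; sellers' price rises by Ps − P* = 159 − 143 = 16.
So consumers capture 34/50 = 0.68 of each unit of subsidy.

Consumer share = 0.68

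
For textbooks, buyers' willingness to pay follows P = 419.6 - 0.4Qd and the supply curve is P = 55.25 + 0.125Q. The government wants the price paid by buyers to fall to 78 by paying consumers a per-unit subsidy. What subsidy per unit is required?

Required subsidy s = 84 per unit

At a buyer price of 78, quantity demanded is 1049 − 2.5·78 = 854.
Sellers supply 854 only when they receive Ps = 55.25 + 0.125·854 = 162.
s = Ps − Pb = 162 − 78 = 84.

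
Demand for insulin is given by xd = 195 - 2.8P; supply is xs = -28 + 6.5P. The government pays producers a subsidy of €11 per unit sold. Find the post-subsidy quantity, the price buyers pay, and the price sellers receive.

Pre-subsidy: 195 - 2.8P = -28 + 6.5P gives P* = 2230/93, x* = 11891/93.
With the subsidy, sellers receive Ps = Pb + 11 for each unit, where Pb is the price buyers pay.
Supply in terms of Pb becomes xs = -28 + 6.5(Pb + 11) = 43.5 + 6.5Pb. Setting this equal to demand: 195 - 2.8Pb = 43.5 + 6.5Pb, so Pb = 505/31.
Sellers receive Ps = 505/31 + 11 = 846/31; x' = 195 − 2.8·(505/31) = 4631/31.

x' = 4631/31; buyers pay 505/31; sellers receive 846/31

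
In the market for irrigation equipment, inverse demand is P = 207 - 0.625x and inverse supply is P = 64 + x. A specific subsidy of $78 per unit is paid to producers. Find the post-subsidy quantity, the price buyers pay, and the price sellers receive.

x' = 136; buyers pay $122; sellers receive $200

Pre-subsidy: 207 - 0.625x = 64 + x gives x* = 88 and P* = 152.
With the subsidy, sellers receive Ps = Pb + 78 for each unit, where Pb is the price buyers pay.
On the curves, Pb = 207 - 0.625x and Ps = 64 + x; the wedge Ps − Pb = 78 gives 64 + x − (207 - 0.625x) = 78, so x' = 136.
Then Pb = 207 − 0.625·136 = 122 and Ps = 64 + 1·136 = 200.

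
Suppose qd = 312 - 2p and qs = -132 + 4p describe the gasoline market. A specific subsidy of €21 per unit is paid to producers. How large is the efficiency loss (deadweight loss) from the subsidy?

Deadweight loss = €294

Pre-subsidy: 312 - 2p = -132 + 4p gives p* = 74, q* = 164.
With the subsidy, sellers receive ps = pb + 21 for each unit, where pb is the price buyers pay.
Supply in terms of pb becomes qs = -132 + 4(pb + 21) = -48 + 4pb. Setting this equal to demand: 312 - 2pb = -48 + 4pb, so pb = 60.
Sellers receive ps = 60 + 21 = 81; q' = 312 − 2·60 = 192.
The subsidy expands output by 192 − 164 = 28 past the efficient level; on those units the gap between marginal cost and willingness to pay runs from 0 up to 21.
DWL = ½ × 21 × 28 = 294.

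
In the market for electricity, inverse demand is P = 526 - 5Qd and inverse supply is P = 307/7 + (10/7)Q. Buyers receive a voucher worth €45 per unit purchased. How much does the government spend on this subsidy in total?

Pre-subsidy: 526 - 5Q = 307/7 + (10/7)Q gives Q* = 75 and P* = 151.
With the rebate, buyers effectively pay Pb = Ps − 45, where Ps is the price sellers receive.
On the curves, Pb = 526 - 5Q and Ps = 307/7 + (10/7)Q; the wedge Ps − Pb = 45 gives 307/7 + (10/7)Q − (526 - 5Q) = 45, so Q' = 82.
Then Pb = 526 − 5·82 = 116 and Ps = 307/7 + (10/7)·82 = 161.
Government outlay = subsidy × quantity = 45 × 82 = 3690.

Government cost = €3690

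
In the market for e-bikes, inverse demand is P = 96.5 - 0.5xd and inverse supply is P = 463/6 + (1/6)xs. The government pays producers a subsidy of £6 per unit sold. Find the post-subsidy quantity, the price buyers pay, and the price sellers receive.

Pre-subsidy: 96.5 - 0.5x = 463/6 + (1/6)x gives x* = 29 and P* = 82.
With the subsidy, sellers receive Ps = Pb + 6 for each unit, where Pb is the price buyers pay.
On the curves, Pb = 96.5 - 0.5x and Ps = 463/6 + (1/6)x; the wedge Ps − Pb = 6 gives 463/6 + (1/6)x − (96.5 - 0.5x) = 6, so x' = 38.
Then Pb = 96.5 − 0.5·38 = 77.5 and Ps = 463/6 + (1/6)·38 = 83.5.

x' = 38; buyers pay £77.5; sellers receive £83.5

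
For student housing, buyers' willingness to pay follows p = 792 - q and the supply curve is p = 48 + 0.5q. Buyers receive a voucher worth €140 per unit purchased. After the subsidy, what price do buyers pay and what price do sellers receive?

Buyers pay 608/3; sellers receive 1028/3

Pre-subsidy: 792 - q = 48 + 0.5q gives q* = 496 and p* = 296.
With the rebate, buyers effectively pay pb = ps − 140, where ps is the price sellers receive.
On the curves, pb = 792 - q and ps = 48 + 0.5q; the wedge ps − pb = 140 gives 48 + 0.5q − (792 - q) = 140, so q' = 1768/3.
Then pb = 792 − 1·(1768/3) = 608/3 and ps = 48 + 0.5·(1768/3) = 1028/3.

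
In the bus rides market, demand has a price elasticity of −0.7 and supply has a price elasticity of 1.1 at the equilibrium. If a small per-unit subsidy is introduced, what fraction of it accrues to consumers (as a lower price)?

Consumer share = 11/18

For a small subsidy around the equilibrium, the benefit split depends on the relative slopes, which at a point are proportional to the elasticities.
Buyer share = εs/(εs + |εd|) = 1.1/(1.1 + 0.7) = 11/18; seller share = |εd|/(εs + |εd|) = 7/18.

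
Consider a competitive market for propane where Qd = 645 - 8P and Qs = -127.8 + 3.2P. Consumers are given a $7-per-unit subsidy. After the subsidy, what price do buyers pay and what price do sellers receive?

Pre-subsidy: 645 - 8P = -127.8 + 3.2P gives P* = 69, Q* = 93.
With the rebate, buyers effectively pay Pb = Ps − 7, where Ps is the price sellers receive.
Demand in terms of Ps becomes Qd = 645 − 8(Ps − 7) = 701 - 8Ps. Setting this equal to supply: 701 - 8Ps = -127.8 + 3.2Ps, so Ps = 74.
Buyers pay Pb = 74 − 7 = 67; Q' = -127.8 + 3.2·74 = 109.

Buyers pay $67; sellers receive $74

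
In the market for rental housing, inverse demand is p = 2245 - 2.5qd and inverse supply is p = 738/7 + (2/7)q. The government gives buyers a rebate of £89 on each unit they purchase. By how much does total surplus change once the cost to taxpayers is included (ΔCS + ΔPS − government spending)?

Net change in total surplus = -55447/39

Pre-subsidy: 2245 - 2.5q = 738/7 + (2/7)q gives q* = 29954/39 and p* = 12670/39.
With the rebate, buyers effectively pay pb = ps − 89, where ps is the price sellers receive.
On the curves, pb = 2245 - 2.5q and ps = 738/7 + (2/7)q; the wedge ps − pb = 89 gives 738/7 + (2/7)q − (2245 - 2.5q) = 89, so q' = 800.
Then pb = 2245 − 2.5·800 = 245 and ps = 738/7 + (2/7)·800 = 334.
ΔCS = ½(29954/39 + 800)(12670/39 − 245) = 95247355/1521; ΔPS = ½(29954/39 + 800)(334 − 12670/39) = 10885412/1521.
Government spending = 89 × 800 = 71200.
Net change = 95247355/1521 + 10885412/1521 − 71200 = -55447/39. The loss equals the DWL triangle ½·89·1246/39.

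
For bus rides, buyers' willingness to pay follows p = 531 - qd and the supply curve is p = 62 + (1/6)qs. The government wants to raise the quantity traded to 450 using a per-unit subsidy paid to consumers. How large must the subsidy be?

Required subsidy s = 56 per unit

At q = 450, from the demand curve buyers pay pb = 531 − 1·450 = 81; from the supply curve sellers need ps = 62 + (1/6)·450 = 137.
The subsidy must fill the gap: s = ps − pb = 137 − 81 = 56.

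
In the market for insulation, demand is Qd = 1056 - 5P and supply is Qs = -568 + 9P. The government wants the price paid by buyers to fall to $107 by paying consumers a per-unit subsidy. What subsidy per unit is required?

At a buyer price of 107, quantity demanded is 1056 − 5·107 = 521.
Sellers supply 521 only when they receive Ps with -568 + 9·Ps = 521, i.e. Ps = 121.
s = Ps − Pb = 121 − 107 = 14.

Required subsidy s = $14 per unit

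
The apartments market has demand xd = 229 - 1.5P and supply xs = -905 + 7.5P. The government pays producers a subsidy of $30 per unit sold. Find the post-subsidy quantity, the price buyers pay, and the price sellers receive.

Pre-subsidy: 229 - 1.5P = -905 + 7.5P gives P* = 126, x* = 40.
With the subsidy, sellers receive Ps = Pb + 30 for each unit, where Pb is the price buyers pay.
Supply in terms of Pb becomes xs = -905 + 7.5(Pb + 30) = -680 + 7.5Pb. Setting this equal to demand: 229 - 1.5Pb = -680 + 7.5Pb, so Pb = 101.
Sellers receive Ps = 101 + 30 = 131; x' = 229 − 1.5·101 = 77.5.

x' = 77.5; buyers pay $101; sellers receive $131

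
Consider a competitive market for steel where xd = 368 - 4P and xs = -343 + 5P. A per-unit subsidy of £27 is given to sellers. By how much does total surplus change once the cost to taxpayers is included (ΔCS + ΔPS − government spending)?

Net change in total surplus = -£810

Pre-subsidy: 368 - 4P = -343 + 5P gives P* = 79, x* = 52.
With the subsidy, sellers receive Ps = Pb + 27 for each unit, where Pb is the price buyers pay.
Supply in terms of Pb becomes xs = -343 + 5(Pb + 27) = -208 + 5Pb. Setting this equal to demand: 368 - 4Pb = -208 + 5Pb, so Pb = 64.
Sellers receive Ps = 64 + 27 = 91; x' = 368 − 4·64 = 112.
ΔCS = ½(52 + 112)(79 − 64) = 1230; ΔPS = ½(52 + 112)(91 − 79) = 984.
Government spending = 27 × 112 = 3024.
Net change = 1230 + 984 − 3024 = -810. The loss equals the DWL triangle ½·27·60.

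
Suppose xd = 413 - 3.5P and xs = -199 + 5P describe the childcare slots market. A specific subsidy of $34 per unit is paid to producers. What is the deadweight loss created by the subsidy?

Deadweight loss = $1190

Pre-subsidy: 413 - 3.5P = -199 + 5P gives P* = 72, x* = 161.
With the subsidy, sellers receive Ps = Pb + 34 for each unit, where Pb is the price buyers pay.
Supply in terms of Pb becomes xs = -199 + 5(Pb + 34) = -29 + 5Pb. Setting this equal to demand: 413 - 3.5Pb = -29 + 5Pb, so Pb = 52.
Sellers receive Ps = 52 + 34 = 86; x' = 413 − 3.5·52 = 231.
The subsidy expands output by 231 − 161 = 70 past the efficient level; on those units the gap between marginal cost and willingness to pay runs from 0 up to 34.
DWL = ½ × 34 × 70 = 1190.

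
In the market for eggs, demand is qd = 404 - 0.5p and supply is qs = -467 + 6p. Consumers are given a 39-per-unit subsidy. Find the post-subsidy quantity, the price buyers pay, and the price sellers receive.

Pre-subsidy: 404 - 0.5p = -467 + 6p gives p* = 134, q* = 337.
With the rebate, buyers effectively pay pb = ps − 39, where ps is the price sellers receive.
Demand in terms of ps becomes qd = 404 − 0.5(ps − 39) = 423.5 - 0.5ps. Setting this equal to supply: 423.5 - 0.5ps = -467 + 6ps, so ps = 137.
Buyers pay pb = 137 − 39 = 98; q' = -467 + 6·137 = 355.

q' = 355; buyers pay 98; sellers receive 137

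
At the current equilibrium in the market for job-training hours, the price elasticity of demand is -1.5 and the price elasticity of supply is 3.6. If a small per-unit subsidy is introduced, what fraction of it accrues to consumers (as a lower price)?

Consumer share = 12/17

For a small subsidy around the equilibrium, the benefit split depends on the relative slopes, which at a point are proportional to the elasticities.
Buyer share = εs/(εs + |εd|) = 3.6/(3.6 + 1.5) = 12/17; seller share = |εd|/(εs + |εd|) = 5/17.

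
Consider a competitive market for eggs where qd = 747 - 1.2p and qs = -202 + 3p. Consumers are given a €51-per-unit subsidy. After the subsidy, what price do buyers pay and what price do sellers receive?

Pre-subsidy: 747 - 1.2p = -202 + 3p gives p* = 4745/21, q* = 3331/7.
With the rebate, buyers effectively pay pb = ps − 51, where ps is the price sellers receive.
Demand in terms of ps becomes qd = 747 − 1.2(ps − 51) = 808.2 - 1.2ps. Setting this equal to supply: 808.2 - 1.2ps = -202 + 3ps, so ps = 5051/21.
Buyers pay pb = 5051/21 − 51 = 3980/21; q' = -202 + 3·(5051/21) = 3637/7.

Buyers pay 3980/21; sellers receive 5051/21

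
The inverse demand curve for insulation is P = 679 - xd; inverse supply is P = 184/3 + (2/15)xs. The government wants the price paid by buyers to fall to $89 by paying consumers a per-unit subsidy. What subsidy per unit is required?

Required subsidy s = $51 per unit

At a buyer price of 89, quantity demanded is 679 − 1·89 = 590.
Sellers supply 590 only when they receive Ps = 184/3 + (2/15)·590 = 140.
s = Ps − Pb = 140 − 89 = 51.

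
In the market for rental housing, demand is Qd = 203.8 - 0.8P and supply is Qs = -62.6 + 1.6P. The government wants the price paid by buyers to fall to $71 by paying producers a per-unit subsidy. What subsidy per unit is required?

At a buyer price of 71, quantity demanded is 203.8 − 0.8·71 = 147.
Sellers supply 147 only when they receive Ps with -62.6 + 1.6·Ps = 147, i.e. Ps = 131.
s = Ps − Pb = 131 − 71 = 60.

Required subsidy s = $60 per unit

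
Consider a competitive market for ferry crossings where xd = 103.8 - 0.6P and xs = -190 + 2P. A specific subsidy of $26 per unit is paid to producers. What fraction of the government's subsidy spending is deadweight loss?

DWL / government spending = 0.125

Pre-subsidy: 103.8 - 0.6P = -190 + 2P gives P* = 113, x* = 36.
With the subsidy, sellers receive Ps = Pb + 26 for each unit, where Pb is the price buyers pay.
Supply in terms of Pb becomes xs = -190 + 2(Pb + 26) = -138 + 2Pb. Setting this equal to demand: 103.8 - 0.6Pb = -138 + 2Pb, so Pb = 93.
Sellers receive Ps = 93 + 26 = 119; x' = 103.8 − 0.6·93 = 48.
ΔCS = ½(36 + 48)(113 − 93) = 840; ΔPS = ½(36 + 48)(119 − 113) = 252.
Government spending = 26 × 48 = 1248.
DWL = ½ × 26 × (48 − 36) = 156; fraction = 156 / 1248 = 0.125.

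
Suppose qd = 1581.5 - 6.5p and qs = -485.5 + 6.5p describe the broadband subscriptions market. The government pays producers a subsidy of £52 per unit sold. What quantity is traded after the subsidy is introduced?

q' = 717

Pre-subsidy: 1581.5 - 6.5p = -485.5 + 6.5p gives p* = 159, q* = 548.
With the subsidy, sellers receive ps = pb + 52 for each unit, where pb is the price buyers pay.
Supply in terms of pb becomes qs = -485.5 + 6.5(pb + 52) = -147.5 + 6.5pb. Setting this equal to demand: 1581.5 - 6.5pb = -147.5 + 6.5pb, so pb = 133.
Sellers receive ps = 133 + 52 = 185; q' = 1581.5 − 6.5·133 = 717.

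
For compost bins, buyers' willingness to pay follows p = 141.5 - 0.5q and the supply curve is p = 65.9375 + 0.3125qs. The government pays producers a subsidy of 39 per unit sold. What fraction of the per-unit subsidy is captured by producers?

Producer share = 5/13

Pre-subsidy: 141.5 - 0.5q = 65.9375 + 0.3125q gives q* = 93 and p* = 95.
With the subsidy, sellers receive ps = pb + 39 for each unit, where pb is the price buyers pay.
On the curves, pb = 141.5 - 0.5q and ps = 65.9375 + 0.3125q; the wedge ps − pb = 39 gives 65.9375 + 0.3125q − (141.5 - 0.5q) = 39, so q' = 141.
Then pb = 141.5 − 0.5·141 = 71 and ps = 65.9375 + 0.3125·141 = 110.
Buyers' price falls by p* − pb = 95 − 71 = 24; sellers' price rises by ps − p* = 110 − 95 = 15.
So producers capture 15/39 = 5/13 of each unit of subsidy.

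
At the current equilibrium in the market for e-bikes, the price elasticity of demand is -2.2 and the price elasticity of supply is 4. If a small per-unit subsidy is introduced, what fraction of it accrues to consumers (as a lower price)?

For a small subsidy around the equilibrium, the benefit split depends on the relative slopes, which at a point are proportional to the elasticities.
Buyer share = εs/(εs + |εd|) = 4/(4 + 2.2) = 20/31; seller share = |εd|/(εs + |εd|) = 11/31.

Consumer share = 20/31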